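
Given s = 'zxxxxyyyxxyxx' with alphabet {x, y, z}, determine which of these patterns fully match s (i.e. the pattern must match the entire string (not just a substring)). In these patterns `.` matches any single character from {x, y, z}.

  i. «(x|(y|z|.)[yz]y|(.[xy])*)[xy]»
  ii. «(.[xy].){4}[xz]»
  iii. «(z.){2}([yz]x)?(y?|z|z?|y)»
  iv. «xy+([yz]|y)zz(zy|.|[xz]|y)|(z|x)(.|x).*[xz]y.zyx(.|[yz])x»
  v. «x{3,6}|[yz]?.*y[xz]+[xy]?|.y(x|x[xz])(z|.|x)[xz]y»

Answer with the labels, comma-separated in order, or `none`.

i → match
ii → match
iii → no match
iv → no match
v → match

i, ii, v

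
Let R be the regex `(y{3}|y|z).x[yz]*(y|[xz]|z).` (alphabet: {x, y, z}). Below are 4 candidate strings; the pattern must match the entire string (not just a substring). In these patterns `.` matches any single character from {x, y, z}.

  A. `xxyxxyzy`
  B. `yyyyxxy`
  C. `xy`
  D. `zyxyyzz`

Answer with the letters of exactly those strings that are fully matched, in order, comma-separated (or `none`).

B, D

A → no match
B → match
C → no match
D → match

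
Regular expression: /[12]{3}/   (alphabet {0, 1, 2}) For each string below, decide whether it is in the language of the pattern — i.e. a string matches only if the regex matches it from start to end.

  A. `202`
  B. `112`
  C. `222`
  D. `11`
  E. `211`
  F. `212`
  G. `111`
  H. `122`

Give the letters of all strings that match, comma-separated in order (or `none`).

B, C, E, F, G, H

A → no match
B → match
C → match
D → no match
E → match
F → match
G → match
H → match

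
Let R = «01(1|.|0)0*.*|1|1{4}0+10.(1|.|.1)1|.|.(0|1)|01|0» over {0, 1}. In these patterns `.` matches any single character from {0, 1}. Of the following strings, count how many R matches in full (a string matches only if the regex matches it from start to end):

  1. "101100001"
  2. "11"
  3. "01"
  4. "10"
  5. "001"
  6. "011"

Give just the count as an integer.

4

1 → no match
2 → match
3 → match
4 → match
5 → no match
6 → match
Total matched: 4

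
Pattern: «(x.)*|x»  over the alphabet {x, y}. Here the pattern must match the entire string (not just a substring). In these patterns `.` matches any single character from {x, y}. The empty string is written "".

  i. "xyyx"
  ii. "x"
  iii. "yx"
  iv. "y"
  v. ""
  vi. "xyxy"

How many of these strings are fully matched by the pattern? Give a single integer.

3

i → no match
ii → match
iii → no match
iv → no match
v → match
vi → match
Total matched: 3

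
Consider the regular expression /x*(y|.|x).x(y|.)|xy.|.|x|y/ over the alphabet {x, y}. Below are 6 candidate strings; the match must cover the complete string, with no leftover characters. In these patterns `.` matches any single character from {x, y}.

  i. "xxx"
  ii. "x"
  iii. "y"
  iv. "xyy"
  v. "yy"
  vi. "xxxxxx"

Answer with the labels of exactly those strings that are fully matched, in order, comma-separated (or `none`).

i → no match
ii → match
iii → match
iv → match
v → no match
vi → match

ii, iii, iv, vi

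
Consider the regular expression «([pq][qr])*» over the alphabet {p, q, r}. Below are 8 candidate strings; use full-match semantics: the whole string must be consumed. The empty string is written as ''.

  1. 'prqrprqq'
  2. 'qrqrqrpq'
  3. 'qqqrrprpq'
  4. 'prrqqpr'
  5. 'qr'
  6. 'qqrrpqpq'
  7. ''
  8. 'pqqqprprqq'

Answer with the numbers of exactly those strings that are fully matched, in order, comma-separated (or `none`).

1 → match
2 → match
3 → no match
4 → no match
5 → match
6 → no match
7 → match
8 → match

1, 2, 5, 7, 8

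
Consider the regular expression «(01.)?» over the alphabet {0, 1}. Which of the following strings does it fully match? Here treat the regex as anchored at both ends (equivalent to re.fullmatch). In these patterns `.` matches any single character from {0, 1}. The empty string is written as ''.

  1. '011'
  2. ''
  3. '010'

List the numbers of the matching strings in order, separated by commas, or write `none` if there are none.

1, 2, 3

1 → match
2 → match
3 → match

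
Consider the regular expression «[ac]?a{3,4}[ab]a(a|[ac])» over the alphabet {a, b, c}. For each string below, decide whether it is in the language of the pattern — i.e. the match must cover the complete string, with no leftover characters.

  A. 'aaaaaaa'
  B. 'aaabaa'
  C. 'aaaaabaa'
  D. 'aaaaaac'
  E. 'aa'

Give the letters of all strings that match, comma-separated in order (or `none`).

A, B, C, D

A. 'aaaaaaa' → match
B. 'aaabaa' → match
C. 'aaaaabaa' → match
D. 'aaaaaac' → match
E. 'aa' → no match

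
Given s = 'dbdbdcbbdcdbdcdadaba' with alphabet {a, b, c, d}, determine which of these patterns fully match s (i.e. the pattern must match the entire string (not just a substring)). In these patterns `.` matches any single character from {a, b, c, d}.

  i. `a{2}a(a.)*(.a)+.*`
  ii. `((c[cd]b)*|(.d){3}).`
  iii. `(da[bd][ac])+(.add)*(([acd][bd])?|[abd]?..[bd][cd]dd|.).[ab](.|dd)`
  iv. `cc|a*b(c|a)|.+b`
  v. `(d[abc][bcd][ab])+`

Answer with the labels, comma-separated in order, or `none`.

i → no match — must start with 'a'
ii → no match
iii → no match — must start with 'da'
iv → no match
v → match

v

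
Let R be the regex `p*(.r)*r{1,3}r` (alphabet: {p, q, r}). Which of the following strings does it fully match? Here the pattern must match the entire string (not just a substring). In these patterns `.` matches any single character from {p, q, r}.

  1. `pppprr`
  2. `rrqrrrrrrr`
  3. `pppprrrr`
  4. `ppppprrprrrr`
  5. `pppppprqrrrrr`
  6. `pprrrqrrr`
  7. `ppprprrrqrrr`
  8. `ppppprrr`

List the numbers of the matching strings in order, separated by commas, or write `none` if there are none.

1, 2, 3, 4, 5, 6, 7, 8

1 → match
2 → match
3 → match
4 → match
5 → match
6 → match
7 → match
8 → match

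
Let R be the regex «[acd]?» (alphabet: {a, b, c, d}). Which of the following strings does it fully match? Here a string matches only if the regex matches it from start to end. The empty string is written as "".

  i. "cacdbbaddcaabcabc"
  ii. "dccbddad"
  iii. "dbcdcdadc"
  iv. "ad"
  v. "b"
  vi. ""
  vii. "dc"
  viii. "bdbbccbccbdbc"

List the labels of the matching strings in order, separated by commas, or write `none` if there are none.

vi

i → no match
ii. "dccbddad" → no match
iii. "dbcdcdadc" → no match
iv. "ad" → no match
v. "b" → no match
vi. "" → match
vii. "dc" → no match
viii → no match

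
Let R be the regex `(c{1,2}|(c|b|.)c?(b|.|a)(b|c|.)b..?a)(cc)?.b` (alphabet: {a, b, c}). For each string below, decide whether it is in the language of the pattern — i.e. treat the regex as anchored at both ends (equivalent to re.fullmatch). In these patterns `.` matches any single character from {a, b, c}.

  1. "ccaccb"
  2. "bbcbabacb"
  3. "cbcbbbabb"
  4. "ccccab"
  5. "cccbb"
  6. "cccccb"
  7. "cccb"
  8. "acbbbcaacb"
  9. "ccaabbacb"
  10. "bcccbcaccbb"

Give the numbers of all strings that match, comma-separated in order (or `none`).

1 → no match
2 → match
3 → match
4 → match
5 → match
6 → match
7 → match
8 → match
9 → match
10 → match

2, 3, 4, 5, 6, 7, 8, 9, 10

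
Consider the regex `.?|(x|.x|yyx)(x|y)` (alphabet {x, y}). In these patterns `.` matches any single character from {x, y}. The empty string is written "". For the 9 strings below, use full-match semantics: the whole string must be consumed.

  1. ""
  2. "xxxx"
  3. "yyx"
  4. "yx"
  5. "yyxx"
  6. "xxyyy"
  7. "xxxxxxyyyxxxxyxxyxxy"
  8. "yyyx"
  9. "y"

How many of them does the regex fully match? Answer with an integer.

1. "" → match
2. "xxxx" → no match
3. "yyx" → no match
4. "yx" → no match
5. "yyxx" → match
6. "xxyyy" → no match
7 → no match
8. "yyyx" → no match
9. "y" → match
Total matched: 3

3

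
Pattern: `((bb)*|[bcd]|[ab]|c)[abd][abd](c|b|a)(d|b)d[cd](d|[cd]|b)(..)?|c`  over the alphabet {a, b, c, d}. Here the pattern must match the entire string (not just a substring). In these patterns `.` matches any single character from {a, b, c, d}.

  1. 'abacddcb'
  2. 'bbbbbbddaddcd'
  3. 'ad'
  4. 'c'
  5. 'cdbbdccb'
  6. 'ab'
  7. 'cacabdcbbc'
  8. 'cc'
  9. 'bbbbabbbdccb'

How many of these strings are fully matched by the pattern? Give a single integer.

3

1 → match
2 → match
3 → no match
4 → match
5 → no match
6 → no match
7 → no match
8 → no match
9 → no match
Total matched: 3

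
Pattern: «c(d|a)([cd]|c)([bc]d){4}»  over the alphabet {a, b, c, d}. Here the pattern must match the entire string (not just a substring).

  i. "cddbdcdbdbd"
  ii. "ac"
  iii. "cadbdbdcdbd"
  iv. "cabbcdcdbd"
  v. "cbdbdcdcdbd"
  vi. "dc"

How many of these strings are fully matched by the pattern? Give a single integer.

2

i. "cddbdcdbdbd" → match
ii. "ac" → no match — must start with "c"
iii. "cadbdbdcdbd" → match
iv. "cabbcdcdbd" → no match
v. "cbdbdcdcdbd" → no match
vi. "dc" → no match — must start with "c"
Total matched: 2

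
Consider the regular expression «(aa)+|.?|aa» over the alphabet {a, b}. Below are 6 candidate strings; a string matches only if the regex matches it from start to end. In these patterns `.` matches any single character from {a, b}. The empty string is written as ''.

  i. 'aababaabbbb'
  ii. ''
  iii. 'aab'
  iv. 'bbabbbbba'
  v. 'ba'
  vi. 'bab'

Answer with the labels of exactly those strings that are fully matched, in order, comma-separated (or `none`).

i → no match
ii → match
iii → no match
iv → no match
v → no match
vi → no match

ii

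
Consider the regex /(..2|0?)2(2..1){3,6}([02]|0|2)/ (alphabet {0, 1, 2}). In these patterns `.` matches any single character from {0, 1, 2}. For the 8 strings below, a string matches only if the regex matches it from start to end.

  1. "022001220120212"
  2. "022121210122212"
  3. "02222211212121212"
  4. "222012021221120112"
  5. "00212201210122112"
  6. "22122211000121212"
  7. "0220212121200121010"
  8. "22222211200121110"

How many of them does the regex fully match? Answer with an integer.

1 → match
2 → match
3 → match
4 → match
5 → no match
6 → no match
7 → match
8 → match
Total matched: 6

6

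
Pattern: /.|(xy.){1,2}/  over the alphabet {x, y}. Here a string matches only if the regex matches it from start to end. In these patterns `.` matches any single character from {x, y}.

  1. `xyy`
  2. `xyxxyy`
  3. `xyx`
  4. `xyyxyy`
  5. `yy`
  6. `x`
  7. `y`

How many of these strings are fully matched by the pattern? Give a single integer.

1 → match
2 → match
3 → match
4 → match
5 → no match
6 → match
7 → match
Total matched: 6

6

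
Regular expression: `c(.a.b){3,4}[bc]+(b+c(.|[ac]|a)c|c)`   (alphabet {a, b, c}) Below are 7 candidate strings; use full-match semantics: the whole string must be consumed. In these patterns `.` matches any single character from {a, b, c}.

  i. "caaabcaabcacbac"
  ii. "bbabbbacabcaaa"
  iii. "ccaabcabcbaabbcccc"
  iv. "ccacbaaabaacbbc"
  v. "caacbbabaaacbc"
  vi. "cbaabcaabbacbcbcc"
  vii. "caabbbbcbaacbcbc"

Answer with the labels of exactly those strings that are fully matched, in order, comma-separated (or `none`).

iv, vi

i → no match
ii → no match — must start with "c"
iii → no match
iv → match
v → no match
vi → match
vii → no match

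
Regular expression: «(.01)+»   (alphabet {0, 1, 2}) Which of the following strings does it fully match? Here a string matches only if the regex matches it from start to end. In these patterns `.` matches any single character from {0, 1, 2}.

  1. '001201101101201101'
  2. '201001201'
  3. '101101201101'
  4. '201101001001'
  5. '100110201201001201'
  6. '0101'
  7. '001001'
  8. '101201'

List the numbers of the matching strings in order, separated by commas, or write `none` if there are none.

1 → match
2 → match
3 → match
4 → match
5 → no match
6 → no match
7 → match
8 → match

1, 2, 3, 4, 7, 8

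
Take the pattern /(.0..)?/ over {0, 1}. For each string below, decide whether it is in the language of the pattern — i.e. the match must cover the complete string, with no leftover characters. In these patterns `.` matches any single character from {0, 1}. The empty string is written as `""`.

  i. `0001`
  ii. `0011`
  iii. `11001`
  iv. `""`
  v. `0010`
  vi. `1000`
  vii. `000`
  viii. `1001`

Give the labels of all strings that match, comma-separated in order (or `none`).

i, ii, iv, v, vi, viii

i → match
ii → match
iii → no match
iv → match
v → match
vi → match
vii → no match
viii → match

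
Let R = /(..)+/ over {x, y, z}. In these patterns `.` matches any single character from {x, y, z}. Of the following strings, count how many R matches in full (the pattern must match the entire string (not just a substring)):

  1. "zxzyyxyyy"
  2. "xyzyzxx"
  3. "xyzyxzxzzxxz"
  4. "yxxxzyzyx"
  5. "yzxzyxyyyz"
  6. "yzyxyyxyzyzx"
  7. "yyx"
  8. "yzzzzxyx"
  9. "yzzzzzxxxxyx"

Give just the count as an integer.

1. "zxzyyxyyy" → no match
2. "xyzyzxx" → no match
3. "xyzyxzxzzxxz" → match
4. "yxxxzyzyx" → no match
5. "yzxzyxyyyz" → match
6. "yzyxyyxyzyzx" → match
7. "yyx" → no match
8. "yzzzzxyx" → match
9. "yzzzzzxxxxyx" → match
Total matched: 5

5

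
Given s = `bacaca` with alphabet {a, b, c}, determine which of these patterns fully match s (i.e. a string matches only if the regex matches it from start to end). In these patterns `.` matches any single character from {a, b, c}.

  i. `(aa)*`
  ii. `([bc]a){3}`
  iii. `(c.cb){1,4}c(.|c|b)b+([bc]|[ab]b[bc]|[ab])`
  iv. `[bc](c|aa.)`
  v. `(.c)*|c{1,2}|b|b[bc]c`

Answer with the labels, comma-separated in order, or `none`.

ii

i → no match
ii → match
iii → no match — must start with `c`
iv → no match
v → no match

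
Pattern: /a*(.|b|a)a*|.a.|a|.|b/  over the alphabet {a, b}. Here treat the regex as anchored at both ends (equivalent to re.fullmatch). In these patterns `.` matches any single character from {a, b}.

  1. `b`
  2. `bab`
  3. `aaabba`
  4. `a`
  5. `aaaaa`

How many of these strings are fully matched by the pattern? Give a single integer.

1 → match
2 → match
3 → no match
4 → match
5 → match
Total matched: 4

4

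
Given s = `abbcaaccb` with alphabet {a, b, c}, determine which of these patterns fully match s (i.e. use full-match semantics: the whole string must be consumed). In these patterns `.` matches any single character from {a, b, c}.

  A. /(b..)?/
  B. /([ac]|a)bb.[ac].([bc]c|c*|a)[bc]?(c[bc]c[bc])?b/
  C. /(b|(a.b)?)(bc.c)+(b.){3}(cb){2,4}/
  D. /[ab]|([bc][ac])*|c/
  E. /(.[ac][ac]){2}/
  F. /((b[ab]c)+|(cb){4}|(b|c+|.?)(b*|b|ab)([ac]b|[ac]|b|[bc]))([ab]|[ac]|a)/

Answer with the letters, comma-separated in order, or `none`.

B

A → no match
B → match
C → no match
D → no match
E → no match
F → no match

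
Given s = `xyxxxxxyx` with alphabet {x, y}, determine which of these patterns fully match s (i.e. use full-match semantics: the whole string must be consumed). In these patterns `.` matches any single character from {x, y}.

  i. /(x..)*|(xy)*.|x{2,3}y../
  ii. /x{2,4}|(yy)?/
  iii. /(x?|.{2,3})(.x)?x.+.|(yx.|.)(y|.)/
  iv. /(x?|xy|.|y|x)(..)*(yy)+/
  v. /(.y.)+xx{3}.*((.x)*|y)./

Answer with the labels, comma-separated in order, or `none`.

i, iii, v

i → match
ii → no match
iii → match
iv → no match — must end with `yy`
v → match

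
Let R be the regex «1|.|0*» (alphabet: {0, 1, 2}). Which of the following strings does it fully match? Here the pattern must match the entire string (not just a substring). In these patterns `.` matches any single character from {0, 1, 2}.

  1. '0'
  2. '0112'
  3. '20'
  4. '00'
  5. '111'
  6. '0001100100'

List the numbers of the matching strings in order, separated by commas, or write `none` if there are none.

1, 4

1 → match
2 → no match
3 → no match
4 → match
5 → no match
6 → no match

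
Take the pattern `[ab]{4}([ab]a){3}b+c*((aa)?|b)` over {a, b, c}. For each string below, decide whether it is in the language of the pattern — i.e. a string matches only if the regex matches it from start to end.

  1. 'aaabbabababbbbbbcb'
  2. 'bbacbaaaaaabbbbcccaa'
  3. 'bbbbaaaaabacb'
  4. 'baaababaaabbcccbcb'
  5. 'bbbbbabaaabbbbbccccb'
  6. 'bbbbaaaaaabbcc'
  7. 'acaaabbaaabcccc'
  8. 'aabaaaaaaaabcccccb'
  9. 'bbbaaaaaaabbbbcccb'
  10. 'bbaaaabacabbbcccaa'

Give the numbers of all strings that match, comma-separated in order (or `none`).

1 → match
2 → no match
3 → no match
4 → no match
5 → match
6 → match
7 → no match
8 → no match
9 → match
10 → no match

1, 5, 6, 9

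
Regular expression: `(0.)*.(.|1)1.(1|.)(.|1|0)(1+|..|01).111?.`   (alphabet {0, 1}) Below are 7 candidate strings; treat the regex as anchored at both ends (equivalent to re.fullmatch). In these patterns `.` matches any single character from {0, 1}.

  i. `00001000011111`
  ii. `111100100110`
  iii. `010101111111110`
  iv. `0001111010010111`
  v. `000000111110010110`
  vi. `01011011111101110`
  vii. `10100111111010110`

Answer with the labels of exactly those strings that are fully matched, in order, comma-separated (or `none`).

i, ii, iii, iv, v, vi

i → match
ii → match
iii → match
iv → match
v → match
vi → match
vii → no match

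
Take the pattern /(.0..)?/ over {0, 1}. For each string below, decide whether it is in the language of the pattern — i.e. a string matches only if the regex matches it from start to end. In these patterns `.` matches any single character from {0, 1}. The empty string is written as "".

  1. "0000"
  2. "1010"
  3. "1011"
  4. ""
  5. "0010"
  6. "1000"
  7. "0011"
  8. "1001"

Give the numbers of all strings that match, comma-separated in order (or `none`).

1 → match
2 → match
3 → match
4 → match
5 → match
6 → match
7 → match
8 → match

1, 2, 3, 4, 5, 6, 7, 8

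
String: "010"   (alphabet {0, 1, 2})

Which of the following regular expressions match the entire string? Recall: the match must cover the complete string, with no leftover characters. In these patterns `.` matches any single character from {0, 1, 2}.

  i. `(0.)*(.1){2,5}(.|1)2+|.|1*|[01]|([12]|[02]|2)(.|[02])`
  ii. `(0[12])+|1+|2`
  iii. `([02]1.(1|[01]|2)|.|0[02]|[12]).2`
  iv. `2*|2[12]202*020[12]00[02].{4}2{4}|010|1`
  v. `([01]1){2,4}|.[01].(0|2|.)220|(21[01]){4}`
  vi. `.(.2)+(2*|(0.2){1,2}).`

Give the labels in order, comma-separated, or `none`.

iv

i → no match
ii → no match
iii → no match — must end with "2"
iv → match
v → no match
vi → no match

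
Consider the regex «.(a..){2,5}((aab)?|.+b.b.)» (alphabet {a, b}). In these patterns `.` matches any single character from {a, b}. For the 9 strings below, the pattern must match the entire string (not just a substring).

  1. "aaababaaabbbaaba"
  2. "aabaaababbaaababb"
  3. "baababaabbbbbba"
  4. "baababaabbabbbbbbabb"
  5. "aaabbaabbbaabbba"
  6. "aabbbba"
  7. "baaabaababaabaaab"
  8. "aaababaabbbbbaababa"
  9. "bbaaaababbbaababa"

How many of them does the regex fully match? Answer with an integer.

4

1 → no match
2 → match
3 → match
4 → match
5 → no match
6 → no match
7 → no match
8 → match
9 → no match
Total matched: 4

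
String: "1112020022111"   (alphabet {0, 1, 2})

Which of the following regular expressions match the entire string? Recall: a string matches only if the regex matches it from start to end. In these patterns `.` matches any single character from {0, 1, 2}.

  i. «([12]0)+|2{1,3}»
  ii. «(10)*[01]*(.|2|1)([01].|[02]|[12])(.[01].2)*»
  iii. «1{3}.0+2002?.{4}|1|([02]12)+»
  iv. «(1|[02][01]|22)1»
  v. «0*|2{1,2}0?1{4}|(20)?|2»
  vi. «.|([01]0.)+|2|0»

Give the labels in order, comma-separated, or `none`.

iii

i → no match
ii → no match
iii → match
iv → no match
v → no match
vi → no match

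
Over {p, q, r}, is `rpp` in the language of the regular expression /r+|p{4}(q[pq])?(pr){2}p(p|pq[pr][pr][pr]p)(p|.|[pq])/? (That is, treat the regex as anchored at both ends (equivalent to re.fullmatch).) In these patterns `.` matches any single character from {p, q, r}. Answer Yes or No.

No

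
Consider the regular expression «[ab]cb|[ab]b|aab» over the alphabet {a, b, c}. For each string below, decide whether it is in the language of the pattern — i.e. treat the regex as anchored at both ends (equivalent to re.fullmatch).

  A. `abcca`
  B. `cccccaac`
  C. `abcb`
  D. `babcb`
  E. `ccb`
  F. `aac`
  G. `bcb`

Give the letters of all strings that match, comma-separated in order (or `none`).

G

A → no match
B → no match
C → no match
D → no match
E → no match
F → no match
G → match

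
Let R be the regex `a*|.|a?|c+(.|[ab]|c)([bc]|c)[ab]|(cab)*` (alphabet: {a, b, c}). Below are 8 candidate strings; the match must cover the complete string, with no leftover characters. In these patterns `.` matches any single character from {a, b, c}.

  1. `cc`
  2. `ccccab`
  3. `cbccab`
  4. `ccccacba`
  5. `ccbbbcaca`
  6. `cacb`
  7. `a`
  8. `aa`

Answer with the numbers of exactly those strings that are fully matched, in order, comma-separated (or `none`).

6, 7, 8

1 → no match
2 → no match
3 → no match
4 → no match
5 → no match
6 → match
7 → match
8 → match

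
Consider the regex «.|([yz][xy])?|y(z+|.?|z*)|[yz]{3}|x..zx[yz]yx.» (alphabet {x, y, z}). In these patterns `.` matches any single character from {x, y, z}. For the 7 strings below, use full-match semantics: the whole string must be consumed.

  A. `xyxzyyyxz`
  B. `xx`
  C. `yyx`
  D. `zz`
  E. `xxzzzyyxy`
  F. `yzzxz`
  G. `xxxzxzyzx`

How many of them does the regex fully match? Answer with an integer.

A → no match
B → no match
C → no match
D → no match
E → no match
F → no match
G → no match
Total matched: 0

0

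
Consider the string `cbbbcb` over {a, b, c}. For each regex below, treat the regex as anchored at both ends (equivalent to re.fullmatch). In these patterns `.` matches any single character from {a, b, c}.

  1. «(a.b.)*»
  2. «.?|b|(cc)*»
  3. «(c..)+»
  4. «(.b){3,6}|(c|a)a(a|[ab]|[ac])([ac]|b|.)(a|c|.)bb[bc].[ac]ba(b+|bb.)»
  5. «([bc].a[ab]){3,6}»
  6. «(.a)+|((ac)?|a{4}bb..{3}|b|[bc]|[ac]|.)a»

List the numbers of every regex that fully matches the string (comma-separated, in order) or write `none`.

4

1 → no match
2 → no match
3 → no match
4 → match
5 → no match
6 → no match — must end with `a`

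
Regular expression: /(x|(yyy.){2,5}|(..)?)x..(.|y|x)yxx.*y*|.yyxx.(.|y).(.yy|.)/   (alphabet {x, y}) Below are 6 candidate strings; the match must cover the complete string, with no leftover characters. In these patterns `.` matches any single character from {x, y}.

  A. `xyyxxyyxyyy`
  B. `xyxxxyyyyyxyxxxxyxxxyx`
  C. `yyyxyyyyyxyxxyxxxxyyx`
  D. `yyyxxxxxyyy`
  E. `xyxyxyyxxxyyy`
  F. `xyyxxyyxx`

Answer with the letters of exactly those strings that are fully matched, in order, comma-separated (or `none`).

A, D, E, F

A. `xyyxxyyxyyy` → match
B → no match
C → no match
D. `yyyxxxxxyyy` → match
E → match
F. `xyyxxyyxx` → match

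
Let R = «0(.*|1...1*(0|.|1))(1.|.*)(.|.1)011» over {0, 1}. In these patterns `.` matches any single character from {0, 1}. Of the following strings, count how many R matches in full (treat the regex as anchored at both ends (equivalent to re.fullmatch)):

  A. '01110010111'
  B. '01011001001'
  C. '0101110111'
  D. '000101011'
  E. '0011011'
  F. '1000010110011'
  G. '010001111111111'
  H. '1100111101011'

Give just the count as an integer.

A → no match — must end with '011'
B → no match — must end with '011'
C → no match — must end with '011'
D → match
E → match
F → no match — must start with '0'
G → no match — must end with '011'
H → no match — must start with '0'
Total matched: 2

2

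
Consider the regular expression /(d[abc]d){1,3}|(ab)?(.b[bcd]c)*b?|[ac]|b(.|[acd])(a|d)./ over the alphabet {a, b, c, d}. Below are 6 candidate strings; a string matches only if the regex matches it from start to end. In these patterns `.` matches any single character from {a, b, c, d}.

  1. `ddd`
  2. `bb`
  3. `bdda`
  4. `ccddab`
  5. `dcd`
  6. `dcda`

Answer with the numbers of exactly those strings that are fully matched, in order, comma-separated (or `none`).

1 → no match
2 → no match
3 → match
4 → no match
5 → match
6 → no match

3, 5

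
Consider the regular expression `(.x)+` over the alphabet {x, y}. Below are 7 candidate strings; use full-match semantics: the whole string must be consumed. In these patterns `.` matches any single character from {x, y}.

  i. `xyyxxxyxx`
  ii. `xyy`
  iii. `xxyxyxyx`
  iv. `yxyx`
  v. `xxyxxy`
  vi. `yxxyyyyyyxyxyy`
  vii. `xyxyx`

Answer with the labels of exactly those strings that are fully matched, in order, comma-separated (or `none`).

iii, iv

i. `xyyxxxyxx` → no match
ii. `xyy` → no match — must end with `x`
iii. `xxyxyxyx` → match
iv. `yxyx` → match
v. `xxyxxy` → no match — must end with `x`
vi → no match — must end with `x`
vii. `xyxyx` → no match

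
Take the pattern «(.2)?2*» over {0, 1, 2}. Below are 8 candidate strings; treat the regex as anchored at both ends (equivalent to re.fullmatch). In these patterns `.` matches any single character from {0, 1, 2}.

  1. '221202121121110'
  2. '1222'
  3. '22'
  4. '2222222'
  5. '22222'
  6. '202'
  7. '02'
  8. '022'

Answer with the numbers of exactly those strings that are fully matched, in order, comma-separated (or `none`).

2, 3, 4, 5, 7, 8

1 → no match
2 → match
3 → match
4 → match
5 → match
6 → no match
7 → match
8 → match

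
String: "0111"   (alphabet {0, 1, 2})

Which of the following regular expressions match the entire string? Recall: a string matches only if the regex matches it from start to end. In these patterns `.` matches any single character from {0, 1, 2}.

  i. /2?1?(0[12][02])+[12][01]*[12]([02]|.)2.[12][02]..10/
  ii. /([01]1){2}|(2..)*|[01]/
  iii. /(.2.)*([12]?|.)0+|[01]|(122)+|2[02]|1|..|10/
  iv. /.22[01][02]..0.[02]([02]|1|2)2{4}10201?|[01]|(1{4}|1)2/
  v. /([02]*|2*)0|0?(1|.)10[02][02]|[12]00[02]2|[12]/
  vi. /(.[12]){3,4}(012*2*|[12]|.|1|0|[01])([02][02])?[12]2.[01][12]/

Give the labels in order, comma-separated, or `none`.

i → no match — must end with "10"
ii → match
iii → no match
iv → no match
v → no match
vi → no match

ii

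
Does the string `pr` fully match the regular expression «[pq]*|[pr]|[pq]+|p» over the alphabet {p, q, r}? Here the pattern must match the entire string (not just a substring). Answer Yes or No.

No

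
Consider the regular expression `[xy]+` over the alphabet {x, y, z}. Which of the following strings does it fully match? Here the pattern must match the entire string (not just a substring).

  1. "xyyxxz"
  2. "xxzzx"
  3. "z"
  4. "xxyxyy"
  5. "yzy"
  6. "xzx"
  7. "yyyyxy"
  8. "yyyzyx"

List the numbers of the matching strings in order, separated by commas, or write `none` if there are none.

1 → no match
2 → no match
3 → no match
4 → match
5 → no match
6 → no match
7 → match
8 → no match

4, 7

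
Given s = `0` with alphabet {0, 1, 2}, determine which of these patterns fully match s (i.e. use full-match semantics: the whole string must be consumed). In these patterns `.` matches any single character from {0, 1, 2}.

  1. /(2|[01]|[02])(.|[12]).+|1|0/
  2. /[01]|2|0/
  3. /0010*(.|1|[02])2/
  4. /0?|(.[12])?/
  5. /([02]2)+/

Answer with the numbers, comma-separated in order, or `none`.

1 → match
2 → match
3 → no match — must start with `001`
4 → match
5 → no match — must end with `2`

1, 2, 4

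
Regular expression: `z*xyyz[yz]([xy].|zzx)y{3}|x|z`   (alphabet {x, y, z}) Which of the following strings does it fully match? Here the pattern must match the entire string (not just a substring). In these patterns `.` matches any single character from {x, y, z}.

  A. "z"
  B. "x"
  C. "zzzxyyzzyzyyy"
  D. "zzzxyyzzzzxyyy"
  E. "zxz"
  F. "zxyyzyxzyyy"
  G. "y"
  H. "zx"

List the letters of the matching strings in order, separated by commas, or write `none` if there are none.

A, B, C, D, F

A. "z" → match
B. "x" → match
C → match
D → match
E. "zxz" → no match
F. "zxyyzyxzyyy" → match
G. "y" → no match
H. "zx" → no match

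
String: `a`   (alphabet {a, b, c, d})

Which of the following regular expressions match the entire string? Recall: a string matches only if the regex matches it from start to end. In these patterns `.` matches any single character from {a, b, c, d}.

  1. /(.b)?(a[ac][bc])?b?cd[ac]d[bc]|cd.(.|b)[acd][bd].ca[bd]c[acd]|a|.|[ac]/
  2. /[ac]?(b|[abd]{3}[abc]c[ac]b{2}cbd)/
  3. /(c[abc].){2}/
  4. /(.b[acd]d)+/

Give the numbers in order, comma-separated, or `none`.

1 → match
2 → no match
3 → no match — must start with `c`
4 → no match — must end with `d`

1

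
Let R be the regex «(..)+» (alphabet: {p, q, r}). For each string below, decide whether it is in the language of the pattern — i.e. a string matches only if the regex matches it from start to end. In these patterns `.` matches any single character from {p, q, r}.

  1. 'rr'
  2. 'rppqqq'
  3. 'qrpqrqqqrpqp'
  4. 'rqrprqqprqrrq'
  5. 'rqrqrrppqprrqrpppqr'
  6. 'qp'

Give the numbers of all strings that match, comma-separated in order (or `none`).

1, 2, 3, 6

1. 'rr' → match
2. 'rppqqq' → match
3. 'qrpqrqqqrpqp' → match
4 → no match
5 → no match
6. 'qp' → match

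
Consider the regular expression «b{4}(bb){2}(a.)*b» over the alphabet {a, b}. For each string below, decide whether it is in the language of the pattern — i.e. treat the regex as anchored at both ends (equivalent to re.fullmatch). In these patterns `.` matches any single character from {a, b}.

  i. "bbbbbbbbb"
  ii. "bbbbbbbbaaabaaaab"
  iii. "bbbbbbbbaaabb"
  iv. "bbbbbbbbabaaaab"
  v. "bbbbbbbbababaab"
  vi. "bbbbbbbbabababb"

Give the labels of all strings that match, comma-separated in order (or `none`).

i, ii, iii, iv, v, vi

i → match
ii → match
iii → match
iv → match
v → match
vi → match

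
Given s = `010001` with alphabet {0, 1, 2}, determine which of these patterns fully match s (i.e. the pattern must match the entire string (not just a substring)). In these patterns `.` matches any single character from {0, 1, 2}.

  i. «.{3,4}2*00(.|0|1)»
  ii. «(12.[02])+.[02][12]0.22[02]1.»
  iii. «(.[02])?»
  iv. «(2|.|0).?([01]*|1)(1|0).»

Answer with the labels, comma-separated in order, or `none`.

i, iv

i → match
ii → no match — must start with `12`
iii → no match
iv → match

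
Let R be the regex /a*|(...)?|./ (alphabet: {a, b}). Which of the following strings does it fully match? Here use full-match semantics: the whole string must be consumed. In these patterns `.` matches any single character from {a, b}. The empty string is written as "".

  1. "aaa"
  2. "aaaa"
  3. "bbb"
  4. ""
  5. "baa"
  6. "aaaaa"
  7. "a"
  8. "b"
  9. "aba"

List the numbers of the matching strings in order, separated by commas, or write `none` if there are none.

1, 2, 3, 4, 5, 6, 7, 8, 9

1 → match
2 → match
3 → match
4 → match
5 → match
6 → match
7 → match
8 → match
9 → match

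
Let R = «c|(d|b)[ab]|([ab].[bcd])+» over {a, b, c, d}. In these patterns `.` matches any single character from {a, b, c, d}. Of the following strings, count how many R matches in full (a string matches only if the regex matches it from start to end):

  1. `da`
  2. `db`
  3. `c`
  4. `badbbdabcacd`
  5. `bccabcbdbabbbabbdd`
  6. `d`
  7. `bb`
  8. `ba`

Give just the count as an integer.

7

1 → match
2 → match
3 → match
4 → match
5 → match
6 → no match
7 → match
8 → match
Total matched: 7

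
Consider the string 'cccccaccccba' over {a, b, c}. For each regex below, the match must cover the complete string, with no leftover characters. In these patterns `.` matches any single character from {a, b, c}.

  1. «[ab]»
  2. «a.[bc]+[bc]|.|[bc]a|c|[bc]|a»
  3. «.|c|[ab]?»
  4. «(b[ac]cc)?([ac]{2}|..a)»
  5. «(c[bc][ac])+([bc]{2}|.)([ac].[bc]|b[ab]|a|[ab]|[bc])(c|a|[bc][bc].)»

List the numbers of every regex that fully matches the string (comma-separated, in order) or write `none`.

1 → no match
2 → no match
3 → no match
4 → no match
5 → match

5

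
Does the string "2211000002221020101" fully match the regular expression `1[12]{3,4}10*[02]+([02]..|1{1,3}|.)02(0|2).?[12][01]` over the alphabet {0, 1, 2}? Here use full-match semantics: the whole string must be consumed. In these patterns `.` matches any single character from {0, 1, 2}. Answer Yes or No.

Every match must start with "1", but "2211000002221020101" does not.

No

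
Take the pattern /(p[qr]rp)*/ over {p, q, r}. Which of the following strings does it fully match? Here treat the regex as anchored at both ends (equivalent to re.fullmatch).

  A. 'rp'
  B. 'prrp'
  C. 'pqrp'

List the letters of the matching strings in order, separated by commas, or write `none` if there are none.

B, C

A → no match
B → match
C → match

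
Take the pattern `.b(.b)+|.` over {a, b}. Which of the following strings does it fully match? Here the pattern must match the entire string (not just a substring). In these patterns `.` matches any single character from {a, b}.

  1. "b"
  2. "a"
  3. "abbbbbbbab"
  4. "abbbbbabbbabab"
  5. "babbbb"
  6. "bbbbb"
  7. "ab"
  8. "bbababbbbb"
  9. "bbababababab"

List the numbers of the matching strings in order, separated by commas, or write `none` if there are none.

1 → match
2 → match
3 → match
4 → match
5 → no match
6 → no match
7 → no match
8 → match
9 → match

1, 2, 3, 4, 8, 9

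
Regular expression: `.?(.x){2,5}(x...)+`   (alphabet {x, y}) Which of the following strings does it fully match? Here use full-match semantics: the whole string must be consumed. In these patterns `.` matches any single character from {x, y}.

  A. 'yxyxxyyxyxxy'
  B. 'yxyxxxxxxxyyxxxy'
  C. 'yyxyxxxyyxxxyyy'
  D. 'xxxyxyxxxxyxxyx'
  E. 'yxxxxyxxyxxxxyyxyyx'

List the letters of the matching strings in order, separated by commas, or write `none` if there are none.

A → no match
B → match
C → no match
D → match
E → match

B, D, E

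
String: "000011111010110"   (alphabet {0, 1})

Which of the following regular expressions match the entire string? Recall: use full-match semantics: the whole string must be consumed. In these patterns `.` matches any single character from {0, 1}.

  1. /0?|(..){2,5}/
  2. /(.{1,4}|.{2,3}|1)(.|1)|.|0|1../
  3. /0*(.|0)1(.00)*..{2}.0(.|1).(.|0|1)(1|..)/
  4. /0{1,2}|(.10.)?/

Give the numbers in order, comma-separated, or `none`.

1 → no match
2 → no match
3 → match
4 → no match

3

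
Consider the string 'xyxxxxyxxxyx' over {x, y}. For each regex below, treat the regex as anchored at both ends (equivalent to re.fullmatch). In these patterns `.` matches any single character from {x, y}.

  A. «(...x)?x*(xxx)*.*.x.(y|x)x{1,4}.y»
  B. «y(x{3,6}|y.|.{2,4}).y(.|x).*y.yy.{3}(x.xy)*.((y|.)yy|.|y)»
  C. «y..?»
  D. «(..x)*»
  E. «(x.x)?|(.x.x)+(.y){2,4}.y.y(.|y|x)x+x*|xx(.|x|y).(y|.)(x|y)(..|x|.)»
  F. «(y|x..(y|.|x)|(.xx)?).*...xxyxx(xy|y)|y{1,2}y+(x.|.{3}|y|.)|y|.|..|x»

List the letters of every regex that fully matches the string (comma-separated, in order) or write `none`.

D

A → no match — must end with 'y'
B → no match — must start with 'y'
C → no match — must start with 'y'
D → match
E → no match
F → no match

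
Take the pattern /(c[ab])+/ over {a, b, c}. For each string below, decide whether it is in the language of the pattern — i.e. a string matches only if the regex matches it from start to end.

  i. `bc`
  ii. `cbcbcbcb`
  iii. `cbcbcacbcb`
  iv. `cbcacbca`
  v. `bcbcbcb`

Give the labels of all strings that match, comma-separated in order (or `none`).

i. `bc` → no match — must start with `c`
ii. `cbcbcbcb` → match
iii. `cbcbcacbcb` → match
iv. `cbcacbca` → match
v. `bcbcbcb` → no match — must start with `c`

ii, iii, iv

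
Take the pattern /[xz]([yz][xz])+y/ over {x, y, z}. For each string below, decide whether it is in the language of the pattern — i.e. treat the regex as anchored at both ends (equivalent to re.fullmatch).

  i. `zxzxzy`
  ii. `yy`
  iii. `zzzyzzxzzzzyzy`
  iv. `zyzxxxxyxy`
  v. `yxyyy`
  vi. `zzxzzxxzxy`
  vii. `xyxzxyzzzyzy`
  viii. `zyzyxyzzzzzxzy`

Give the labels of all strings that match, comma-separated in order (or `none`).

i → no match
ii → no match
iii → match
iv → no match
v → no match
vi → no match
vii → match
viii → no match

iii, vii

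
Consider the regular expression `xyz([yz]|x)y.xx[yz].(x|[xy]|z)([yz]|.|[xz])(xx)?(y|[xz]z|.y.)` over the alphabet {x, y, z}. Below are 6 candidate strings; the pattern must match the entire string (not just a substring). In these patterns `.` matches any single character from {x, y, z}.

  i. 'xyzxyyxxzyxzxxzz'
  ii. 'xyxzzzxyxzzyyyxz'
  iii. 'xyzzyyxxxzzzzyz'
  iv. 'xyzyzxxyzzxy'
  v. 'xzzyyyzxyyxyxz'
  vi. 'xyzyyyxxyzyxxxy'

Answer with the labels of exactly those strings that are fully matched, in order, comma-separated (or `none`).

i, vi

i → match
ii → no match — must start with 'xyz'
iii → no match
iv → no match
v → no match — must start with 'xyz'
vi → match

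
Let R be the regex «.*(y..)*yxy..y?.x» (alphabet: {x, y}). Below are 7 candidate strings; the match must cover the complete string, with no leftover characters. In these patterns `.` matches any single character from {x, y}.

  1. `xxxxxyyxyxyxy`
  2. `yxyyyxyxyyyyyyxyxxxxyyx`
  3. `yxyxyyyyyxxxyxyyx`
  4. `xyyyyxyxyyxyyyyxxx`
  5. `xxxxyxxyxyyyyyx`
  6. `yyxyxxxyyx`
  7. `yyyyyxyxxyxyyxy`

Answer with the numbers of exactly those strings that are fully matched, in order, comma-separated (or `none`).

1 → no match — must end with `x`
2 → no match
3 → no match
4 → no match
5 → match
6. `yyxyxxxyyx` → no match
7 → no match — must end with `x`

5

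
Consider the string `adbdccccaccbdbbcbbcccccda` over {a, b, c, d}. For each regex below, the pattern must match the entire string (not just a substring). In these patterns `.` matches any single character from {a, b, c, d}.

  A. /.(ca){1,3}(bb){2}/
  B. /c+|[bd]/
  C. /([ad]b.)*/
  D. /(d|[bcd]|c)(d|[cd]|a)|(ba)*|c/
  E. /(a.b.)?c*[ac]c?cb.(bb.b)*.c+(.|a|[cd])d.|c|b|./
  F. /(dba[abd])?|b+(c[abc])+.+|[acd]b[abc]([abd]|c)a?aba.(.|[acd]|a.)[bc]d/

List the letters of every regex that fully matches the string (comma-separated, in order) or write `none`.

E

A → no match — must end with `bb`
B → no match
C → no match
D → no match
E → match
F → no match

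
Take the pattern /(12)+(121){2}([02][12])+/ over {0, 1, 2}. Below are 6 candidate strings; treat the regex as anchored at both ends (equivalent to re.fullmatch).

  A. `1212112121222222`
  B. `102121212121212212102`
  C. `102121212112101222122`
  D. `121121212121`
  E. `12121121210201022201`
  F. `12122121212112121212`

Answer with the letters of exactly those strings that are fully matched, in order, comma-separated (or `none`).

A, E

A → match
B → no match — must start with `12`
C → no match — must start with `12`
D. `121121212121` → no match
E → match
F → no match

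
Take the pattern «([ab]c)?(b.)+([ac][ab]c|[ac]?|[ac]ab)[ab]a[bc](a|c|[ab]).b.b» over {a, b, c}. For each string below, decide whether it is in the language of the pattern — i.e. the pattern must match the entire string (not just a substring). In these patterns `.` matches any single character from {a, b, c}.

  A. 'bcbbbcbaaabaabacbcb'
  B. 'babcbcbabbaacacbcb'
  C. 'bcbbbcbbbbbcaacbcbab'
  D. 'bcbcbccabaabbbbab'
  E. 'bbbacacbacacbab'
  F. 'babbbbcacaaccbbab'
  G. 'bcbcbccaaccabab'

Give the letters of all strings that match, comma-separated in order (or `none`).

A, B, C, D, E, F, G

A → match
B → match
C → match
D → match
E → match
F → match
G → match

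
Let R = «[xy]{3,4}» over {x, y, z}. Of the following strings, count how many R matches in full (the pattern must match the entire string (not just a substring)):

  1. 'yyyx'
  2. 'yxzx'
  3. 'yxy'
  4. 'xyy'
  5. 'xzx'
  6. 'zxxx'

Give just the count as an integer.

3

1 → match
2 → no match
3 → match
4 → match
5 → no match
6 → no match
Total matched: 3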